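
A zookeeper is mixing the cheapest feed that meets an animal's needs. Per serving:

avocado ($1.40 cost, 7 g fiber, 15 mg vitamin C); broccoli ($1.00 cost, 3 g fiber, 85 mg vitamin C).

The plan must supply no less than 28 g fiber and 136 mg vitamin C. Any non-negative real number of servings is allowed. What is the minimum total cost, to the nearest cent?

$5.99

The cheapest plan sits at a corner of the feasible region — with two constraints it uses at most two foods.
avocado only: max(28/7, 136/15) = 9.067 servings → $12.69.
broccoli only: max(28/3, 136/85) = 9.333 servings → $9.33.
avocado + broccoli with both tight: 3.585 servings and 0.9673 servings → $5.99.
Cheapest feasible corner: $5.99.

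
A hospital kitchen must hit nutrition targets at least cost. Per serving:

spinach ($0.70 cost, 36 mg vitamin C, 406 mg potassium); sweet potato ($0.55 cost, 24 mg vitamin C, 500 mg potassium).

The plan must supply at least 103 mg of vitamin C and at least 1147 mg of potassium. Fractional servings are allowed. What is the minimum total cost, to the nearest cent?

$2.00

For a min-cost LP with two ≥-constraints, a basic feasible solution has at most two positive variables.
spinach only: max(103/36, 1147/406) = 2.861 servings → $2.00.
sweet potato only: max(103/24, 1147/500) = 4.292 servings → $2.36.
spinach + sweet potato: the both-tight solution has a negative serving — not a feasible corner.
Cheapest feasible corner: $2.00.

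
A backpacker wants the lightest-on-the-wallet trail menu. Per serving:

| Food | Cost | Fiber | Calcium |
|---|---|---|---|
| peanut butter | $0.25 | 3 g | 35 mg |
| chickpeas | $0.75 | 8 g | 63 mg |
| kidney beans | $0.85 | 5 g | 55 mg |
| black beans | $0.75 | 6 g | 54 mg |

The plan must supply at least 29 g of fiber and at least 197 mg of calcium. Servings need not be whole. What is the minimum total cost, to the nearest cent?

The cheapest plan sits at a corner of the feasible region — with two constraints it uses at most two foods.
peanut butter only: max(29/3, 197/35) = 9.667 servings → $2.42.
chickpeas only: max(29/8, 197/63) = 3.625 servings → $2.72.
kidney beans only: max(29/5, 197/55) = 5.8 servings → $4.93.
black beans only: max(29/6, 197/54) = 4.833 servings → $3.62.
peanut butter + chickpeas: intersection lies outside the first quadrant.
peanut butter + kidney beans with both targets exact would need a negative amount; discard.
peanut butter + black beans: the both-tight solution has a negative serving — not a feasible corner.
chickpeas + kidney beans: the both-tight solution has a negative serving — not a feasible corner.
chickpeas + black beans: the both-tight solution has a negative serving — not a feasible corner.
kidney beans + black beans: the both-tight solution has a negative serving — not a feasible corner.
The minimum over all feasible corners is $2.42.

$2.42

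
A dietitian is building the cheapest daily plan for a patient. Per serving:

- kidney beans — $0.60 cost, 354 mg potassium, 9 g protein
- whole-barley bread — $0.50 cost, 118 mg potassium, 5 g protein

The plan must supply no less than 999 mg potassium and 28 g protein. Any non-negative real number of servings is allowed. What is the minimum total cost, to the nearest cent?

kidney beans only: max(999/354, 28/9) = 3.111 servings → $1.87.
whole-barley bread only: max(999/118, 28/5) = 8.466 servings → $4.23.
kidney beans + whole-barley bread with both tight: 2.388 servings and 1.301 servings → $2.08.
The minimum over all feasible corners is $1.87.

$1.87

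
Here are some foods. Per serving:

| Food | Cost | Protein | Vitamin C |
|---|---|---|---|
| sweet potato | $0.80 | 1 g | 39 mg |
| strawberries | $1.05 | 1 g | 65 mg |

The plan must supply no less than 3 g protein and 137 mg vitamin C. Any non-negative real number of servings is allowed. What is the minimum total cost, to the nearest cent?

At the optimum either one food covers both requirements or two foods hit both targets exactly; no other combination can be cheaper.
sweet potato only: max(3/1, 137/39) = 3.513 servings → $2.81.
strawberries only: max(3/1, 137/65) = 3 servings → $3.15.
sweet potato + strawberries with both tight: 2.231 servings and 0.7692 servings → $2.59.
The minimum over all feasible corners is $2.59.

$2.59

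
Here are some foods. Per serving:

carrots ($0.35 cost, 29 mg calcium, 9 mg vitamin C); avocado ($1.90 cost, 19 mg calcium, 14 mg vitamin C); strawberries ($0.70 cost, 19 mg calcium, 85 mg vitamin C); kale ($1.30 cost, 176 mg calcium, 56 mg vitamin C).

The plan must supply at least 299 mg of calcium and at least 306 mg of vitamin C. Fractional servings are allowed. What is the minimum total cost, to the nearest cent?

Compare the cost at each extreme point of the feasible region.
carrots only: max(299/29, 306/9) = 34 servings → $11.90.
avocado only: max(299/19, 306/14) = 21.86 servings → $41.53.
strawberries only: max(299/19, 306/85) = 15.74 servings → $11.02.
kale only: max(299/176, 306/56) = 5.464 servings → $7.10.
carrots + avocado with both targets exact would need a negative amount; discard.
carrots + strawberries with both tight: 8.544 servings and 2.695 servings → $4.88.
carrots + kale: the both-tight solution has a negative serving — not a feasible corner.
avocado + strawberries with both tight: 14.53 servings and 1.207 servings → $28.45.
avocado + kale: intersection lies outside the first quadrant.
strawberries + kale with both tight: 2.671 servings and 1.411 servings → $3.70.
Cheapest feasible corner: $3.70.

$3.70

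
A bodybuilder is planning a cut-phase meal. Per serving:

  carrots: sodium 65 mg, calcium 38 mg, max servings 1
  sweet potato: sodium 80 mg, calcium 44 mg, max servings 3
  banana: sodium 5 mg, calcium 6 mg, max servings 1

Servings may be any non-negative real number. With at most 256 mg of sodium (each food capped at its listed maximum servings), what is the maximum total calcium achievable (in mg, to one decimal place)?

146.3 mg

Calcium per mg sodium: banana 1.2, carrots 0.5846, sweet potato 0.55.
Take 1 serving of banana: uses 5 mg sodium, +6.0 mg calcium (running total 6.0 mg).
Take 1 serving of carrots: uses 65 mg sodium, +38.0 mg calcium (running total 44.0 mg).
Take 2.325 servings of sweet potato: uses 186 mg sodium, +102.3 mg calcium (running total 146.3 mg).
Filling greedily by calcium-per-mg sodium is optimal for one linear limit, giving 146.3 mg.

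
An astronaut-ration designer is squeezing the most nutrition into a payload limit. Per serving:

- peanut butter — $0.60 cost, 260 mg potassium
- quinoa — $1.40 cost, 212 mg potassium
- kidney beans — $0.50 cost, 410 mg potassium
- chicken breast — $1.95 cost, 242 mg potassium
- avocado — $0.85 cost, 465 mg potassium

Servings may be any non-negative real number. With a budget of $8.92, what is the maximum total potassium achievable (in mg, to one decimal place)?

7314.4 mg

Potassium per dollar: kidney beans 820, avocado 547.1, peanut butter 433.3, quinoa 151.4, chicken breast 124.1.
With no serving limits, spend the whole cost allowance on kidney beans: $8.92 / $0.50 × 410 mg = 7314.4 mg.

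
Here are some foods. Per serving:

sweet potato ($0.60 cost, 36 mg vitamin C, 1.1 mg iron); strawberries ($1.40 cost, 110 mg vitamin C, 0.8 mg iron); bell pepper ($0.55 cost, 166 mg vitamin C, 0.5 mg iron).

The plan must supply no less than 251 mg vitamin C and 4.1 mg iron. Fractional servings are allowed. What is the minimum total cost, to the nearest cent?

$2.45

At the optimum either one food covers both requirements or two foods hit both targets exactly; no other combination can be cheaper.
sweet potato only: max(251/36, 4.1/1.1) = 6.972 servings → $4.18.
strawberries only: max(251/110, 4.1/0.8) = 5.125 servings → $7.17.
bell pepper only: max(251/166, 4.1/0.5) = 8.2 servings → $4.51.
sweet potato + strawberries with both tight: 2.714 servings and 1.394 servings → $3.58.
sweet potato + bell pepper with both tight: 3.372 servings and 0.7807 servings → $2.45.
strawberries + bell pepper: intersection lies outside the first quadrant.
Cheapest feasible corner: $2.45.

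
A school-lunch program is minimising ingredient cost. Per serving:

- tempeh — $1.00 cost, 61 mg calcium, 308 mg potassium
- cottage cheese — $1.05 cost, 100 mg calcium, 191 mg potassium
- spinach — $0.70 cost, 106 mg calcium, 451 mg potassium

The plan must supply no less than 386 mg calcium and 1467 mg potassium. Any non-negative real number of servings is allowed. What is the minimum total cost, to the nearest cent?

$2.55

Check every corner: each single food scaled to meet both minima, and each pair solved so both constraints bind.
tempeh only: max(386/61, 1467/308) = 6.328 servings → $6.33.
cottage cheese only: max(386/100, 1467/191) = 7.681 servings → $8.06.
spinach only: max(386/106, 1467/451) = 3.642 servings → $2.55.
tempeh + cottage cheese with both tight: 3.811 servings and 1.535 servings → $5.42.
tempeh + spinach: intersection lies outside the first quadrant.
cottage cheese + spinach with both tight: 0.7477 servings and 2.936 servings → $2.84.
Cheapest feasible corner: $2.55.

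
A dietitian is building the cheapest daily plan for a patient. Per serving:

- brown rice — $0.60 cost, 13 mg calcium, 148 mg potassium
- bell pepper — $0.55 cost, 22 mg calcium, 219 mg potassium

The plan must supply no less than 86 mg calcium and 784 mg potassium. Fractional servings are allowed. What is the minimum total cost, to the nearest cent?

With two linear requirements the optimum uses one or two foods; enumerate the corners.
brown rice only: max(86/13, 784/148) = 6.615 servings → $3.97.
bell pepper only: max(86/22, 784/219) = 3.909 servings → $2.15.
brown rice + bell pepper with both targets exact would need a negative amount; discard.
So the least-cost plan costs $2.15.

$2.15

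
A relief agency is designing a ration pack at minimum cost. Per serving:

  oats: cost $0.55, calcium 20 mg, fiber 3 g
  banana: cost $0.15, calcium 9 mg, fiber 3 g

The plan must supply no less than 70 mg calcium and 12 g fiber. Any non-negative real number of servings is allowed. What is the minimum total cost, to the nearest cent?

With two linear requirements the optimum uses one or two foods; enumerate the corners.
oats only: max(70/20, 12/3) = 4 servings → $2.20.
banana only: max(70/9, 12/3) = 7.778 servings → $1.17.
oats + banana with both tight: 3.091 servings and 0.9091 servings → $1.84.
The minimum over all feasible corners is $1.17.

$1.17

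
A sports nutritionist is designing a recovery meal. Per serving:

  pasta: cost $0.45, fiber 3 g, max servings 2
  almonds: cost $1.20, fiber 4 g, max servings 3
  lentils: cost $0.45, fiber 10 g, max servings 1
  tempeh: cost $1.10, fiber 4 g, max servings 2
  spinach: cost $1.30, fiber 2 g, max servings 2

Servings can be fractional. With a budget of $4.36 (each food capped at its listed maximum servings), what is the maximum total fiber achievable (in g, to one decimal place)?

26.7 g

Fiber per dollar: lentils 22.22, pasta 6.667, tempeh 3.636, almonds 3.333, spinach 1.538.
Take 1 serving of lentils: spends $0.45, +10.0 g fiber (running total 10.0 g).
Take 2 servings of pasta: spends $0.90, +6.0 g fiber (running total 16.0 g).
Take 2 servings of tempeh: spends $2.20, +8.0 g fiber (running total 24.0 g).
Take 0.675 servings of almonds: spends $0.81, +2.7 g fiber (running total 26.7 g).
Filling greedily by fiber-per-dollar is optimal for one linear limit, giving 26.7 g.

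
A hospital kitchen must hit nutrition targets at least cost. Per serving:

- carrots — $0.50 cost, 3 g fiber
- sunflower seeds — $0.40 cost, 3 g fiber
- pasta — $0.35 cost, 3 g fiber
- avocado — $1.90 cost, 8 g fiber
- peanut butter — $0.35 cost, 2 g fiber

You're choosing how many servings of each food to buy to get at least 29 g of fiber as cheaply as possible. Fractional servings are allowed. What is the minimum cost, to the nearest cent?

Cost per g of fiber: pasta $0.1167, sunflower seeds $0.1333, carrots $0.1667, peanut butter $0.1750, avocado $0.2375.
With no serving limits, use only pasta: 29 g / 3 g = 9.667 servings × $0.35 = $3.38.

$3.38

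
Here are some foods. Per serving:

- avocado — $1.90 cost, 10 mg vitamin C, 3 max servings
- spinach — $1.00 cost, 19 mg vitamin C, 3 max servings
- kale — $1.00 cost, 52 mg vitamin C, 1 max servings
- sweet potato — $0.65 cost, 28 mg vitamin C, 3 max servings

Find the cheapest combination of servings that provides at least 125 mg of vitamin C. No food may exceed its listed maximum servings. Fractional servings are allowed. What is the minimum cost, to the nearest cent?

Cost per mg of vitamin C: kale $0.0192, sweet potato $0.0232, spinach $0.0526, avocado $0.1900.
Take 1 serving of kale: +52.0 mg vitamin C for $1.00 (total $1.00, still need 73.0 mg).
Take 2.607 servings of sweet potato: +73.0 mg vitamin C for $1.69 (total $2.69, still need 0.0 mg).
Filling from the cheapest source first is optimal under one linear minimum: $2.69.

$2.69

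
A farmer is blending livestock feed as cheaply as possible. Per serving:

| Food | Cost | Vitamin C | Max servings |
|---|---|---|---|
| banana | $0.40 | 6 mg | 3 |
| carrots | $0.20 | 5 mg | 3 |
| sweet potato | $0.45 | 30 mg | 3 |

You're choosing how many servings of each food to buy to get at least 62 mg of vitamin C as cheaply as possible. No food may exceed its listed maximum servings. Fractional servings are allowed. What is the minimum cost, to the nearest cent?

$0.93

Cost per mg of vitamin C: sweet potato $0.0150, carrots $0.0400, banana $0.0667.
Take 2.067 servings of sweet potato: +62.0 mg vitamin C for $0.93 (total $0.93, still need 0.0 mg).
Filling from the cheapest source first is optimal under one linear minimum: $0.93.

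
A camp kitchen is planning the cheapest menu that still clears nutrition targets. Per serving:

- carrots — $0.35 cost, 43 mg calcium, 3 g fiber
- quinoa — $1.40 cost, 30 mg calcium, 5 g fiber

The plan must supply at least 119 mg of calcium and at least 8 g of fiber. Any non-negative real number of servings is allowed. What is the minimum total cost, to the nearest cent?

$0.97

For a min-cost LP with two ≥-constraints, a basic feasible solution has at most two positive variables.
carrots only: max(119/43, 8/3) = 2.767 servings → $0.97.
quinoa only: max(119/30, 8/5) = 3.967 servings → $5.55.
carrots + quinoa: intersection lies outside the first quadrant.
Cheapest feasible corner: $0.97.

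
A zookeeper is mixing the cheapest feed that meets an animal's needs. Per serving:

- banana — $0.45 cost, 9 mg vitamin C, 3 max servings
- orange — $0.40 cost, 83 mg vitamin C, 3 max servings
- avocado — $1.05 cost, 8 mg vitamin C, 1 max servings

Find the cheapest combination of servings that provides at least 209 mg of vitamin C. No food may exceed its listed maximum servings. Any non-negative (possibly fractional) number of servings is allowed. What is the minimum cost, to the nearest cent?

$1.01

Cost per mg of vitamin C: orange $0.0048, banana $0.0500, avocado $0.1313.
Take 2.518 servings of orange: +209.0 mg vitamin C for $1.01 (total $1.01, still need 0.0 mg).
Greedy by cheapest-per-mg is optimal for a single linear constraint, so the minimum cost is $1.01.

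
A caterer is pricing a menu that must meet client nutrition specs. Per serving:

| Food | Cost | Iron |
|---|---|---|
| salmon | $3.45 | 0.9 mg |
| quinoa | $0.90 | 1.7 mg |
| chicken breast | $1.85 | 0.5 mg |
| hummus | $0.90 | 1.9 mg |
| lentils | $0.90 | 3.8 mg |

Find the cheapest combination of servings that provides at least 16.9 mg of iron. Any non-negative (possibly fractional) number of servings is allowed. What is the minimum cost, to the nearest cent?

$4.00

Cost per mg of iron: lentils $0.2368, hummus $0.4737, quinoa $0.5294, chicken breast $3.7000, salmon $3.8333.
With no serving limits, use only lentils: 16.9 mg / 3.8 mg = 4.447 servings × $0.90 = $4.00.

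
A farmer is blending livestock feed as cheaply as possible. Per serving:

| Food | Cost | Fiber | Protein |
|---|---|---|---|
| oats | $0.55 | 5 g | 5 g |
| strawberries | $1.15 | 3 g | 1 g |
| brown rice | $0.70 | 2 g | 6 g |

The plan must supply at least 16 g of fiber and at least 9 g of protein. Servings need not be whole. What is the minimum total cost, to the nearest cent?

$1.76

The cheapest plan sits at a corner of the feasible region — with two constraints it uses at most two foods.
oats only: max(16/5, 9/5) = 3.2 servings → $1.76.
strawberries only: max(16/3, 9/1) = 9 servings → $10.35.
brown rice only: max(16/2, 9/6) = 8 servings → $5.60.
oats + strawberries with both tight: 1.1 servings and 3.5 servings → $4.63.
oats + brown rice: the both-tight solution has a negative serving — not a feasible corner.
strawberries + brown rice with both tight: 4.875 servings and 0.6875 servings → $6.09.
Cheapest feasible corner: $1.76.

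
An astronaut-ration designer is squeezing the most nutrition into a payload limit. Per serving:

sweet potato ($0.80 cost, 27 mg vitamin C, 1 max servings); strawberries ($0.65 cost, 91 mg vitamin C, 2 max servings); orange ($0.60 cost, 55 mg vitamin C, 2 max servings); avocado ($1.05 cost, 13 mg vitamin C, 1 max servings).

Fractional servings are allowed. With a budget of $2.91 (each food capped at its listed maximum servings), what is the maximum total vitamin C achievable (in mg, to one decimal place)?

305.8 mg

Vitamin C per dollar: strawberries 140, orange 91.67, sweet potato 33.75, avocado 12.38.
Take 2 servings of strawberries: spends $1.30, +182.0 mg vitamin C (running total 182.0 mg).
Take 2 servings of orange: spends $1.20, +110.0 mg vitamin C (running total 292.0 mg).
Take 0.5125 servings of sweet potato: spends $0.41, +13.8 mg vitamin C (running total 305.8 mg).
Greedy by best ratio exhausts the cost allowance optimally: 305.8 mg.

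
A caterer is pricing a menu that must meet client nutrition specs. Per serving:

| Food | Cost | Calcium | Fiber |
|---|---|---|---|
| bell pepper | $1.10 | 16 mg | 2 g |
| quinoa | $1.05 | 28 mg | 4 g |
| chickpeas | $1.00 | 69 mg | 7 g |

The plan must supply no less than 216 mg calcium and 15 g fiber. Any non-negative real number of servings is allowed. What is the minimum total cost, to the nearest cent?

At the optimum either one food covers both requirements or two foods hit both targets exactly; no other combination can be cheaper.
bell pepper only: max(216/16, 15/2) = 13.5 servings → $14.85.
quinoa only: max(216/28, 15/4) = 7.714 servings → $8.10.
chickpeas only: max(216/69, 15/7) = 3.13 servings → $3.13.
bell pepper + quinoa: the both-tight solution has a negative serving — not a feasible corner.
bell pepper + chickpeas: the both-tight solution has a negative serving — not a feasible corner.
quinoa + chickpeas: the both-tight solution has a negative serving — not a feasible corner.
Cheapest feasible corner: $3.13.

$3.13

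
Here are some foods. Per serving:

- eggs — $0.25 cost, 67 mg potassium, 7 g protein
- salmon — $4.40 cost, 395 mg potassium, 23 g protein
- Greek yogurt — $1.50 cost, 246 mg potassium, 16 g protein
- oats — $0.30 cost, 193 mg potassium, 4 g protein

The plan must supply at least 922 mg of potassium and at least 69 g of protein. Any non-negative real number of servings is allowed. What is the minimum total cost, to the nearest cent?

$2.73

For a min-cost LP with two ≥-constraints, a basic feasible solution has at most two positive variables.
eggs only: max(922/67, 69/7) = 13.76 servings → $3.44.
salmon only: max(922/395, 69/23) = 3 servings → $13.20.
Greek yogurt only: max(922/246, 69/16) = 4.312 servings → $6.47.
oats only: max(922/193, 69/4) = 17.25 servings → $5.17.
eggs + salmon with both tight: 4.942 servings and 1.496 servings → $7.82.
eggs + Greek yogurt with both tight: 3.418 servings and 2.817 servings → $5.08.
eggs + oats with both tight: 8.891 servings and 1.691 servings → $2.73.
salmon + Greek yogurt: the both-tight solution has a negative serving — not a feasible corner.
salmon + oats: intersection lies outside the first quadrant.
Greek yogurt + oats with both targets exact would need a negative amount; discard.
So the least-cost plan costs $2.73.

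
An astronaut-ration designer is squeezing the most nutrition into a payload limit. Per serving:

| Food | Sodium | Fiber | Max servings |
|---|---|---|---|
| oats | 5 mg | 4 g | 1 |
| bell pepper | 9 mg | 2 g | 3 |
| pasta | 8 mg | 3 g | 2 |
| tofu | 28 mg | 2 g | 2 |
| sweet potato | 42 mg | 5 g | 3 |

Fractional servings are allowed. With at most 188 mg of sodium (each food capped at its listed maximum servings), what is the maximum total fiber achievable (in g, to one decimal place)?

Fiber per mg sodium: oats 0.8, pasta 0.375, bell pepper 0.2222, sweet potato 0.119, tofu 0.07143.
Take 1 serving of oats: uses 5 mg sodium, +4.0 g fiber (running total 4.0 g).
Take 2 servings of pasta: uses 16 mg sodium, +6.0 g fiber (running total 10.0 g).
Take 3 servings of bell pepper: uses 27 mg sodium, +6.0 g fiber (running total 16.0 g).
Take 3 servings of sweet potato: uses 126 mg sodium, +15.0 g fiber (running total 31.0 g).
Take 0.5 servings of tofu: uses 14 mg sodium, +1.0 g fiber (running total 32.0 g).
Greedy by best ratio exhausts the sodium allowance optimally: 32.0 g.

32.0 g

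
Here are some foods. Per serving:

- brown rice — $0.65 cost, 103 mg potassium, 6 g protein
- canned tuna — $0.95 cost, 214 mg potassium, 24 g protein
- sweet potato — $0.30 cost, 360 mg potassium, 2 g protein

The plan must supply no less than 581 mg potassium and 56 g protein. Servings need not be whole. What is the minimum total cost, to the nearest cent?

$2.27

brown rice only: max(581/103, 56/6) = 9.333 servings → $6.07.
canned tuna only: max(581/214, 56/24) = 2.715 servings → $2.58.
sweet potato only: max(581/360, 56/2) = 28 servings → $8.40.
brown rice + canned tuna with both tight: 1.65 servings and 1.921 servings → $2.90.
brown rice + sweet potato: the both-tight solution has a negative serving — not a feasible corner.
canned tuna + sweet potato with both tight: 2.313 servings and 0.2387 servings → $2.27.
So the least-cost plan costs $2.27.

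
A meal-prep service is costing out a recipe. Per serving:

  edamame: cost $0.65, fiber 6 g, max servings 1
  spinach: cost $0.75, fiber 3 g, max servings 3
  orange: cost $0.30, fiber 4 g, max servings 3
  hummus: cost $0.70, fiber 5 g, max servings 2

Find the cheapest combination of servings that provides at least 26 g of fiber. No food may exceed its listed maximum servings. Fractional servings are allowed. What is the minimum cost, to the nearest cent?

Cost per g of fiber: orange $0.0750, edamame $0.1083, hummus $0.1400, spinach $0.2500.
Take 3 servings of orange: +12.0 g fiber for $0.90 (total $0.90, still need 14.0 g).
Take 1 serving of edamame: +6.0 g fiber for $0.65 (total $1.55, still need 8.0 g).
Take 1.6 servings of hummus: +8.0 g fiber for $1.12 (total $2.67, still need 0.0 g).
Greedy by cheapest-per-g is optimal for a single linear constraint, so the minimum cost is $2.67.

$2.67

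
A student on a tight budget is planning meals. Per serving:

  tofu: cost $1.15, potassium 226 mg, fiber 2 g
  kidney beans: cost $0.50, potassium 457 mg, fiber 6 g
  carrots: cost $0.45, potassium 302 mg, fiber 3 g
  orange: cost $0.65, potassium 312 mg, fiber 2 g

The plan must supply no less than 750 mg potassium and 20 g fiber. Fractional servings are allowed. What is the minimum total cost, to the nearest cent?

$1.67

An LP optimum is at a vertex; with two nutrient constraints at most two foods are used. Check each candidate.
tofu only: max(750/226, 20/2) = 10 servings → $11.50.
kidney beans only: max(750/457, 20/6) = 3.333 servings → $1.67.
carrots only: max(750/302, 20/3) = 6.667 servings → $3.00.
orange only: max(750/312, 20/2) = 10 servings → $6.50.
tofu + kidney beans: the both-tight solution has a negative serving — not a feasible corner.
tofu + carrots with both targets exact would need a negative amount; discard.
tofu + orange: intersection lies outside the first quadrant.
kidney beans + carrots: the both-tight solution has a negative serving — not a feasible corner.
kidney beans + orange with both targets exact would need a negative amount; discard.
carrots + orange: the both-tight solution has a negative serving — not a feasible corner.
So the least-cost plan costs $1.67.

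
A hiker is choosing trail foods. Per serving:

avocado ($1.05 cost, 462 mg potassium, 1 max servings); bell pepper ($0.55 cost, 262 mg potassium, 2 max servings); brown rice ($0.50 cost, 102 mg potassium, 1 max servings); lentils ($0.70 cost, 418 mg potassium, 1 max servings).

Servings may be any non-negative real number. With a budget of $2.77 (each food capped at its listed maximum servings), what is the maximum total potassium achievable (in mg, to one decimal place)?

1368.8 mg

Potassium per dollar: lentils 597.1, bell pepper 476.4, avocado 440, brown rice 204.
Take 1 serving of lentils: spends $0.70, +418.0 mg potassium (running total 418.0 mg).
Take 2 servings of bell pepper: spends $1.10, +524.0 mg potassium (running total 942.0 mg).
Take 0.9238 servings of avocado: spends $0.97, +426.8 mg potassium (running total 1368.8 mg).
Greedy by best ratio exhausts the cost allowance optimally: 1368.8 mg.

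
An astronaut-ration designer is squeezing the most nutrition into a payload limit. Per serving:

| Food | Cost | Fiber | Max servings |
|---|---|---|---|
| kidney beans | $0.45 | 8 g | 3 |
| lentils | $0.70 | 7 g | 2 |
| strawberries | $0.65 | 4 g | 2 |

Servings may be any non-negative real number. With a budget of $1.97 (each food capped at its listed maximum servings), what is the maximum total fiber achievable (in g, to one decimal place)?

30.2 g

Fiber per dollar: kidney beans 17.78, lentils 10, strawberries 6.154.
Take 3 servings of kidney beans: spends $1.35, +24.0 g fiber (running total 24.0 g).
Take 0.8857 servings of lentils: spends $0.62, +6.2 g fiber (running total 30.2 g).
Filling greedily by fiber-per-dollar is optimal for one linear limit, giving 30.2 g.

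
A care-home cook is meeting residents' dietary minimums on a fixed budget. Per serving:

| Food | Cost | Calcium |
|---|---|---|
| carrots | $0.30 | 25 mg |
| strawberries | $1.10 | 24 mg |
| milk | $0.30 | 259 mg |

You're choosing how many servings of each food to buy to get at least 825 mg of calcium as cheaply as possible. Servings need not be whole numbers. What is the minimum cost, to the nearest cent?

Cost per mg of calcium: milk $0.0012, carrots $0.0120, strawberries $0.0458.
With no serving limits, use only milk: 825 mg / 259 mg = 3.185 servings × $0.30 = $0.96.

$0.96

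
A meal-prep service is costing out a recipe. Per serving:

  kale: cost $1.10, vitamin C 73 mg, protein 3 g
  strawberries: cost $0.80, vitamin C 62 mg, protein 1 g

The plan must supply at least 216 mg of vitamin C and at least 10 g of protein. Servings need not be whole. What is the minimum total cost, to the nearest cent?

This is a tiny linear program; its minimum lies at a vertex of the feasible set. List the vertices and price them.
kale only: max(216/73, 10/3) = 3.333 servings → $3.67.
strawberries only: max(216/62, 10/1) = 10 servings → $8.00.
kale + strawberries: the both-tight solution has a negative serving — not a feasible corner.
Cheapest feasible corner: $3.67.

$3.67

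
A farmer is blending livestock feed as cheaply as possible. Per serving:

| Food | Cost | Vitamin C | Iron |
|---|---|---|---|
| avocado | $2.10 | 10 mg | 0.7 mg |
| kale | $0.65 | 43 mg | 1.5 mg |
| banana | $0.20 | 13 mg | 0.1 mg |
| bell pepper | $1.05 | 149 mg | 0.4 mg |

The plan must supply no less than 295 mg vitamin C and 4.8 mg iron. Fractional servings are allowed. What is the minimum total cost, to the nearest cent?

$3.08

Compare the cost at each extreme point of the feasible region.
avocado only: max(295/10, 4.8/0.7) = 29.5 servings → $61.95.
kale only: max(295/43, 4.8/1.5) = 6.86 servings → $4.46.
banana only: max(295/13, 4.8/0.1) = 48 servings → $9.60.
bell pepper only: max(295/149, 4.8/0.4) = 12 servings → $12.60.
avocado + kale: the both-tight solution has a negative serving — not a feasible corner.
avocado + banana with both tight: 4.062 servings and 19.57 servings → $12.44.
avocado + bell pepper with both tight: 5.954 servings and 1.58 servings → $14.16.
kale + banana with both tight: 2.164 servings and 15.53 servings → $4.51.
kale + bell pepper with both tight: 2.895 servings and 1.144 servings → $3.08.
banana + bell pepper with both targets exact would need a negative amount; discard.
The minimum over all feasible corners is $3.08.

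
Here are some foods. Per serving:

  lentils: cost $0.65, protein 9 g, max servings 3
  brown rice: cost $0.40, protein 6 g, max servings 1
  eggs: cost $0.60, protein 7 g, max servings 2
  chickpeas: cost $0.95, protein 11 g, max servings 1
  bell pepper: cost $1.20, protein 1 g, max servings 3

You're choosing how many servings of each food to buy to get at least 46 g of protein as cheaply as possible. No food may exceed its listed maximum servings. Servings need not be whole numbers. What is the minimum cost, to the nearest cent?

$3.46

Cost per g of protein: brown rice $0.0667, lentils $0.0722, eggs $0.0857, chickpeas $0.0864, bell pepper $1.2000.
Take 1 serving of brown rice: +6.0 g protein for $0.40 (total $0.40, still need 40.0 g).
Take 3 servings of lentils: +27.0 g protein for $1.95 (total $2.35, still need 13.0 g).
Take 1.857 servings of eggs: +13.0 g protein for $1.11 (total $3.46, still need 0.0 g).
Filling from the cheapest source first is optimal under one linear minimum: $3.46.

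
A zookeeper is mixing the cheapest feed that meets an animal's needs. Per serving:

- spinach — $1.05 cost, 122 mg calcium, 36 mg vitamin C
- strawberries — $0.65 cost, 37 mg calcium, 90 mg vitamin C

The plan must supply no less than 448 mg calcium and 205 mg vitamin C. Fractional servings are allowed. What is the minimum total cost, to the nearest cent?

An LP optimum is at a vertex; with two nutrient constraints at most two foods are used. Check each candidate.
spinach only: max(448/122, 205/36) = 5.694 servings → $5.98.
strawberries only: max(448/37, 205/90) = 12.11 servings → $7.87.
spinach + strawberries with both tight: 3.393 servings and 0.9206 servings → $4.16.
So the least-cost plan costs $4.16.

$4.16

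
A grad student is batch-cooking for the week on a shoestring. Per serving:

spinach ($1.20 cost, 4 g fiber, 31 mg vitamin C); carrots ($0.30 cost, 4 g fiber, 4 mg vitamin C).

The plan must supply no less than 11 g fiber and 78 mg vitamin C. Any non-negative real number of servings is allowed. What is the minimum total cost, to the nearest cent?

A basic optimal solution has at most two foods positive. Try each food alone and each pair with both targets met exactly.
spinach only: max(11/4, 78/31) = 2.75 servings → $3.30.
carrots only: max(11/4, 78/4) = 19.5 servings → $5.85.
spinach + carrots with both tight: 2.481 servings and 0.2685 servings → $3.06.
So the least-cost plan costs $3.06.

$3.06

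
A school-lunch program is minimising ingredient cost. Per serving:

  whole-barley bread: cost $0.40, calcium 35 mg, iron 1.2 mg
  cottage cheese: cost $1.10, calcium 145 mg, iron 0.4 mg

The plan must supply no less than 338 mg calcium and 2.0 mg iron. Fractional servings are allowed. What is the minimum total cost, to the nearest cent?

$2.69

Two binding constraints pin down two serving amounts, so the optimal mix uses at most two foods. The candidates are each food alone (scaled to the tighter of calcium/iron) and each pair with both constraints tight.
whole-barley bread only: max(338/35, 2.0/1.2) = 9.657 servings → $3.86.
cottage cheese only: max(338/145, 2.0/0.4) = 5 servings → $5.50.
whole-barley bread + cottage cheese with both tight: 0.9675 servings and 2.098 servings → $2.69.
So the least-cost plan costs $2.69.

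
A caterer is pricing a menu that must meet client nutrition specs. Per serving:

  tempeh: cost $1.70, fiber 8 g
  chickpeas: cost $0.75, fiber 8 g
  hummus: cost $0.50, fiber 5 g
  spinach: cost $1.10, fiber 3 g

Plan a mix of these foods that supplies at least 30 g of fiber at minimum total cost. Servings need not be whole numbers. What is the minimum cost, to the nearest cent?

$2.81

Cost per g of fiber: chickpeas $0.0938, hummus $0.1000, tempeh $0.2125, spinach $0.3667.
With no serving limits, use only chickpeas: 30 g / 8 g = 3.75 servings × $0.75 = $2.81.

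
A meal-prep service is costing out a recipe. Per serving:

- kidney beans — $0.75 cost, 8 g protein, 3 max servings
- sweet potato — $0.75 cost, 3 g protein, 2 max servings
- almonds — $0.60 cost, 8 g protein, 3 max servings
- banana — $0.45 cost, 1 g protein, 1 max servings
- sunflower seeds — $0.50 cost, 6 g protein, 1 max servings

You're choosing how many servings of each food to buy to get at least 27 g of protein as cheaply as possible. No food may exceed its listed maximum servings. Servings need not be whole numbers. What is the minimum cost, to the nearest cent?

Cost per g of protein: almonds $0.0750, sunflower seeds $0.0833, kidney beans $0.0938, sweet potato $0.2500, banana $0.4500.
Take 3 servings of almonds: +24.0 g protein for $1.80 (total $1.80, still need 3.0 g).
Take 0.5 servings of sunflower seeds: +3.0 g protein for $0.25 (total $2.05, still need 0.0 g).
Greedy by cheapest-per-g is optimal for a single linear constraint, so the minimum cost is $2.05.

$2.05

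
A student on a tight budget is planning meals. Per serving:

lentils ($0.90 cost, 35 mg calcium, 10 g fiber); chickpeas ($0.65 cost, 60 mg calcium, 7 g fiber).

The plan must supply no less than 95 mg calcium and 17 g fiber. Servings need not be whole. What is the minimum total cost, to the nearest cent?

$1.55

An LP optimum is at a vertex; with two nutrient constraints at most two foods are used. Check each candidate.
lentils only: max(95/35, 17/10) = 2.714 servings → $2.44.
chickpeas only: max(95/60, 17/7) = 2.429 servings → $1.58.
lentils + chickpeas with both tight: 1 serving and 1 serving → $1.55.
So the least-cost plan costs $1.55.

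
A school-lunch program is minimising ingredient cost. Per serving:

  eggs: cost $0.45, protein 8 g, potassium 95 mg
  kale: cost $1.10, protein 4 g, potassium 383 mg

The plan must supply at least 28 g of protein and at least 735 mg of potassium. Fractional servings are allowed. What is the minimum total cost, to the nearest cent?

With two linear requirements the optimum uses one or two foods; enumerate the corners.
eggs only: max(28/8, 735/95) = 7.737 servings → $3.48.
kale only: max(28/4, 735/383) = 7 servings → $7.70.
eggs + kale with both tight: 2.9 servings and 1.2 servings → $2.62.
The minimum over all feasible corners is $2.62.

$2.62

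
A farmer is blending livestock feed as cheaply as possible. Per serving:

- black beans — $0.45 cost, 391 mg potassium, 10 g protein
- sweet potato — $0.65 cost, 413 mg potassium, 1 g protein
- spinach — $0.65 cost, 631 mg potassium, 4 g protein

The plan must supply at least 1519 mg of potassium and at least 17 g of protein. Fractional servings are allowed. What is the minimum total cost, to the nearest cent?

black beans only: max(1519/391, 17/10) = 3.885 servings → $1.75.
sweet potato only: max(1519/413, 17/1) = 17 servings → $11.05.
spinach only: max(1519/631, 17/4) = 4.25 servings → $2.76.
black beans + sweet potato with both tight: 1.472 servings and 2.285 servings → $2.15.
black beans + spinach with both tight: 0.98 servings and 1.8 servings → $1.61.
sweet potato + spinach with both targets exact would need a negative amount; discard.
Cheapest feasible corner: $1.61.

$1.61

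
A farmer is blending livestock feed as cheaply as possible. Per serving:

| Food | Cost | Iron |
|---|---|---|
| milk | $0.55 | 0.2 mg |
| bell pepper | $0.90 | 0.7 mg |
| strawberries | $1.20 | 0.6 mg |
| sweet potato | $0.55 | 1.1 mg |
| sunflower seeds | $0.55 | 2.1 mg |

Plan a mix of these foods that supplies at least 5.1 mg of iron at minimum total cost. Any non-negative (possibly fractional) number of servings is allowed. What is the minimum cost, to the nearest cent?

Cost per mg of iron: sunflower seeds $0.2619, sweet potato $0.5000, bell pepper $1.2857, strawberries $2.0000, milk $2.7500.
With no serving limits, use only sunflower seeds: 5.1 mg / 2.1 mg = 2.429 servings × $0.55 = $1.34.

$1.34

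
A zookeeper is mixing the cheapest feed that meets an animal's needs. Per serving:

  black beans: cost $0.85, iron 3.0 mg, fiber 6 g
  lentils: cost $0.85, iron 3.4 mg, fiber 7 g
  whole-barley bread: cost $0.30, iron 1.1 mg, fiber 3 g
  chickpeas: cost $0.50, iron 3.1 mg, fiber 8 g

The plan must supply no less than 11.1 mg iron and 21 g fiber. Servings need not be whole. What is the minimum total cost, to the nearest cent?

This is a tiny linear program; its minimum lies at a vertex of the feasible set. List the vertices and price them.
black beans only: max(11.1/3.0, 21/6) = 3.7 servings → $3.15.
lentils only: max(11.1/3.4, 21/7) = 3.265 servings → $2.77.
whole-barley bread only: max(11.1/1.1, 21/3) = 10.09 servings → $3.03.
chickpeas only: max(11.1/3.1, 21/8) = 3.581 servings → $1.79.
black beans + lentils: intersection lies outside the first quadrant.
black beans + whole-barley bread: intersection lies outside the first quadrant.
black beans + chickpeas with both targets exact would need a negative amount; discard.
lentils + whole-barley bread: intersection lies outside the first quadrant.
lentils + chickpeas: the both-tight solution has a negative serving — not a feasible corner.
whole-barley bread + chickpeas with both targets exact would need a negative amount; discard.
So the least-cost plan costs $1.79.

$1.79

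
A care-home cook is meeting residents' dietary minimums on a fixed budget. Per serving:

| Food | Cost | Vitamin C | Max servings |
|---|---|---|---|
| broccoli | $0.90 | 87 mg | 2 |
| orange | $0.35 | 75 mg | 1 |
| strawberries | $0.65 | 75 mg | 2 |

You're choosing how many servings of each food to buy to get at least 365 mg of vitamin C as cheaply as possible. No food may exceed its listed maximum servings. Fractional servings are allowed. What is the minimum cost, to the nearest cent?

$3.10

Cost per mg of vitamin C: orange $0.0047, strawberries $0.0087, broccoli $0.0103.
Take 1 serving of orange: +75.0 mg vitamin C for $0.35 (total $0.35, still need 290.0 mg).
Take 2 servings of strawberries: +150.0 mg vitamin C for $1.30 (total $1.65, still need 140.0 mg).
Take 1.609 servings of broccoli: +140.0 mg vitamin C for $1.45 (total $3.10, still need 0.0 mg).
Greedy by cheapest-per-mg is optimal for a single linear constraint, so the minimum cost is $3.10.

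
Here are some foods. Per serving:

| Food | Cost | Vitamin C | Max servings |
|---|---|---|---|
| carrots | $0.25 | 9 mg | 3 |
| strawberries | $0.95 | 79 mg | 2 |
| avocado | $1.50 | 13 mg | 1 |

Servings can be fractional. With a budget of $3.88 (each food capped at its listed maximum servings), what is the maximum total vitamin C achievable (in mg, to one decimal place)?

Vitamin C per dollar: strawberries 83.16, carrots 36, avocado 8.667.
Take 2 servings of strawberries: spends $1.90, +158.0 mg vitamin C (running total 158.0 mg).
Take 3 servings of carrots: spends $0.75, +27.0 mg vitamin C (running total 185.0 mg).
Take 0.82 servings of avocado: spends $1.23, +10.7 mg vitamin C (running total 195.7 mg).
Greedy by best ratio exhausts the cost allowance optimally: 195.7 mg.

195.7 mg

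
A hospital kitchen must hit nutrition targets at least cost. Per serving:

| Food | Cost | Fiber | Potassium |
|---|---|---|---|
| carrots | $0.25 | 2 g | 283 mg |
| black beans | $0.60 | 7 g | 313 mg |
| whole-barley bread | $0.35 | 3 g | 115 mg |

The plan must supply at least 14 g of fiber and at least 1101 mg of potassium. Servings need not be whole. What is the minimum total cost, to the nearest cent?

$1.39

At the optimum either one food covers both requirements or two foods hit both targets exactly; no other combination can be cheaper.
carrots only: max(14/2, 1101/283) = 7 servings → $1.75.
black beans only: max(14/7, 1101/313) = 3.518 servings → $2.11.
whole-barley bread only: max(14/3, 1101/115) = 9.574 servings → $3.35.
carrots + black beans with both tight: 2.454 servings and 1.299 servings → $1.39.
carrots + whole-barley bread with both tight: 2.735 servings and 2.843 servings → $1.68.
black beans + whole-barley bread with both targets exact would need a negative amount; discard.
The minimum over all feasible corners is $1.39.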